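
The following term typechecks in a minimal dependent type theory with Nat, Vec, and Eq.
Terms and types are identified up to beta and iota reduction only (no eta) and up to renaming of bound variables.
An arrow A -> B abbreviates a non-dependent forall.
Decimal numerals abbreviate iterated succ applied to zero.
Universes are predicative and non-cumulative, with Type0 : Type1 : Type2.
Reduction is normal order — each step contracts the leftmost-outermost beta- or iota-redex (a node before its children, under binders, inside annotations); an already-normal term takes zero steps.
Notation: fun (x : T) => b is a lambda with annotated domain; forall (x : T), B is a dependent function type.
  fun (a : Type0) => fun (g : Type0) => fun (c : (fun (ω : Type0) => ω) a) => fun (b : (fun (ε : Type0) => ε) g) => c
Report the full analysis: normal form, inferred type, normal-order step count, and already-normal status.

resulting normal form:
  fun (a : Type0) => fun (g : Type0) => fun (c : a) => fun (ω : g) => c
the term's type:
  forall (a : Type0), forall (g : Type0), a -> g -> a
steps to reach normal form (normal order): 2
term was already normal: no
first redex: a beta-redex


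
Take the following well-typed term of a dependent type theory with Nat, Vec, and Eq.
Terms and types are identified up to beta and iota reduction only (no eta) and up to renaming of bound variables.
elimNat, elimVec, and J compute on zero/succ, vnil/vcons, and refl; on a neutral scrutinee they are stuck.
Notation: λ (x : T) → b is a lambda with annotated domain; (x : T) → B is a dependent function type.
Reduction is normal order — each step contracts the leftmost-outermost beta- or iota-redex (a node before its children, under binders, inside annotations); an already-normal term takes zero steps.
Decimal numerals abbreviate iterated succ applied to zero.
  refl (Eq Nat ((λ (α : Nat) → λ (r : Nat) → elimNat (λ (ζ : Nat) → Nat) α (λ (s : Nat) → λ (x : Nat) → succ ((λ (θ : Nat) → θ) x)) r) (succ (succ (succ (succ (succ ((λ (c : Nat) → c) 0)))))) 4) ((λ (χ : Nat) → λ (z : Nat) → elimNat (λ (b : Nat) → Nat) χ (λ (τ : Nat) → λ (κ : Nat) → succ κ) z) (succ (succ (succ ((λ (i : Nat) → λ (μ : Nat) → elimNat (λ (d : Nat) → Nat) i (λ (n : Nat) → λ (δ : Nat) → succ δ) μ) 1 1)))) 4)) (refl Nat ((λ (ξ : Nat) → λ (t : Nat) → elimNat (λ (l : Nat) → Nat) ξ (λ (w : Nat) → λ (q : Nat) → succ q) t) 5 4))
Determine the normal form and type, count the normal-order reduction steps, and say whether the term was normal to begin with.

normal form:
  refl (Eq Nat 9 9) (refl Nat 9)
the term's type:
  Eq (Eq Nat 9 9) (refl Nat 9) (refl Nat 9)
reduction steps (normal order): 56
already normal: no
first contracted redex: a beta-redex


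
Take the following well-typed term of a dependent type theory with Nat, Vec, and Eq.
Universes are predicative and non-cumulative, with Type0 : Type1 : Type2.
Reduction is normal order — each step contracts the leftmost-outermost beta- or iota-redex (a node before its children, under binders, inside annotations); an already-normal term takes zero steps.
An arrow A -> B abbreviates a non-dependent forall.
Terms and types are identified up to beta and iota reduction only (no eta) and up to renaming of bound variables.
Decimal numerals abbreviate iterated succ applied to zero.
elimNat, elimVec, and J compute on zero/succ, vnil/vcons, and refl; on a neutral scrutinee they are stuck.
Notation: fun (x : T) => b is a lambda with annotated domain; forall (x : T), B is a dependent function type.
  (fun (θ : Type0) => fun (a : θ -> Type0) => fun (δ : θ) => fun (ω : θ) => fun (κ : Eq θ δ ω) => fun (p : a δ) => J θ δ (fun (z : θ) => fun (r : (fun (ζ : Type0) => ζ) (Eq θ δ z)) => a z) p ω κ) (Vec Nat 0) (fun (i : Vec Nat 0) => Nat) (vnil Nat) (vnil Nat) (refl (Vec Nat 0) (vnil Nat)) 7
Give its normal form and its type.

normal form:
  7
inferred type:
  Nat
observation: normalization takes exactly 7 steps under the normal-order strategy.


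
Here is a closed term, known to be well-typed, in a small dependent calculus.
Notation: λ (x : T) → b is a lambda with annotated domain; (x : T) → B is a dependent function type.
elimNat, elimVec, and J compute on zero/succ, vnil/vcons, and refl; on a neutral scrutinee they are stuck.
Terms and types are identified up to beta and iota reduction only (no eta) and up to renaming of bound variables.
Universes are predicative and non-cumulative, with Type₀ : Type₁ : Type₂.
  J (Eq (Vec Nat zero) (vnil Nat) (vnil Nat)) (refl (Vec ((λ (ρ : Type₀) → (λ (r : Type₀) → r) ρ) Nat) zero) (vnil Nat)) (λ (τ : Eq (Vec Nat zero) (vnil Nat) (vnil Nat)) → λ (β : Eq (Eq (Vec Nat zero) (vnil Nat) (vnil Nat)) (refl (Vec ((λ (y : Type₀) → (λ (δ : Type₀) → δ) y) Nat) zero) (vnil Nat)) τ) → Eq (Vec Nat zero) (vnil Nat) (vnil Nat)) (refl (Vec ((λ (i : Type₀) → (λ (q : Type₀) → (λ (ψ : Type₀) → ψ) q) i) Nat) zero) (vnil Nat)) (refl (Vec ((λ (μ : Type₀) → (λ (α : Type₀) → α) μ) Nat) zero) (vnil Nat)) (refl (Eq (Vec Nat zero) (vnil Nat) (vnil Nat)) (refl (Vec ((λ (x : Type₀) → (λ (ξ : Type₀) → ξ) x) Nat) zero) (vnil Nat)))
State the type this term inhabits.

inferred type:
  Eq (Vec Nat zero) (vnil Nat) (vnil Nat)


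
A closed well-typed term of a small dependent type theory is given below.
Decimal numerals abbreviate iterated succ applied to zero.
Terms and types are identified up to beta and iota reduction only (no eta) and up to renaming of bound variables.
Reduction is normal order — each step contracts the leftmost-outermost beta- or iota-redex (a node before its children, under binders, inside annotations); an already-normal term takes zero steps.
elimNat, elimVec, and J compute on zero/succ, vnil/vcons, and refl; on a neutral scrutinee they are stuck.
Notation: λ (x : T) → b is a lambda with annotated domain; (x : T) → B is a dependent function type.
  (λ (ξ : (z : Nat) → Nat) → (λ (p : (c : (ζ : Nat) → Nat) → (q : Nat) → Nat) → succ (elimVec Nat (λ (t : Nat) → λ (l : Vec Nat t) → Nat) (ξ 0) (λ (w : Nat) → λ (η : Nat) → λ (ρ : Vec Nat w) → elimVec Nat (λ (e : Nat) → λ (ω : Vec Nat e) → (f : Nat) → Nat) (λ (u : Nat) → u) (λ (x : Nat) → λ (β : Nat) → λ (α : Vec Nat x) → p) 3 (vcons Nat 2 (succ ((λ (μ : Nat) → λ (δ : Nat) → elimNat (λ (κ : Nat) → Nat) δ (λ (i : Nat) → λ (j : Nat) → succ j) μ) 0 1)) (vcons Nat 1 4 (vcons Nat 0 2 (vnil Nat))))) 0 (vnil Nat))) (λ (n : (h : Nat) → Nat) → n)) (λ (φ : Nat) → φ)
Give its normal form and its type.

reduced normal form:
  1
type:
  Nat
observation: the leftmost-outermost redex is a beta-redex, and normalization takes 4 steps.


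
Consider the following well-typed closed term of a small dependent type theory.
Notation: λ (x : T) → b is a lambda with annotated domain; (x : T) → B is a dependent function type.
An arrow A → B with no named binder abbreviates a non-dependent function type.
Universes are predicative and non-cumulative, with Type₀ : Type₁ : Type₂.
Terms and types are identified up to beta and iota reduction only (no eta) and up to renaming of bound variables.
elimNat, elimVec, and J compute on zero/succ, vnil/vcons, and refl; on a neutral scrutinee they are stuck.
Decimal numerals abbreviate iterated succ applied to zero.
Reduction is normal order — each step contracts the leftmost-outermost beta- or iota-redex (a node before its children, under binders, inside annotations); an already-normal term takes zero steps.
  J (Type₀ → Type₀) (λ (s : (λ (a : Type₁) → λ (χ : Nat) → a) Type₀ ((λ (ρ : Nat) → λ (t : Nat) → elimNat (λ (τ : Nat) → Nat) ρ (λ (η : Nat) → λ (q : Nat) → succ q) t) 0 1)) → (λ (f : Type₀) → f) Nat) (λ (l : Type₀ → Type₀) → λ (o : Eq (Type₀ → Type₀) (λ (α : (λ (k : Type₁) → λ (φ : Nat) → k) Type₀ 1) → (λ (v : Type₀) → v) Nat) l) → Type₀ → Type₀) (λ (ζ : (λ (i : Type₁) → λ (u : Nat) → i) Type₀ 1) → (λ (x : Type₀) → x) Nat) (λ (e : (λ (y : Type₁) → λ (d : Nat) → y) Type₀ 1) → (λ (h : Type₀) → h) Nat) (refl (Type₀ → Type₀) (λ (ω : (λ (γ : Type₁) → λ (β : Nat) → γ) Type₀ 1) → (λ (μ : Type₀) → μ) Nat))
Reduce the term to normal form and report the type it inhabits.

resulting normal form:
  λ (s : Type₀) → Nat
type:
  Type₀ → Type₀
observation: contracting a J iota-redex first, the term normalizes in 4 steps.


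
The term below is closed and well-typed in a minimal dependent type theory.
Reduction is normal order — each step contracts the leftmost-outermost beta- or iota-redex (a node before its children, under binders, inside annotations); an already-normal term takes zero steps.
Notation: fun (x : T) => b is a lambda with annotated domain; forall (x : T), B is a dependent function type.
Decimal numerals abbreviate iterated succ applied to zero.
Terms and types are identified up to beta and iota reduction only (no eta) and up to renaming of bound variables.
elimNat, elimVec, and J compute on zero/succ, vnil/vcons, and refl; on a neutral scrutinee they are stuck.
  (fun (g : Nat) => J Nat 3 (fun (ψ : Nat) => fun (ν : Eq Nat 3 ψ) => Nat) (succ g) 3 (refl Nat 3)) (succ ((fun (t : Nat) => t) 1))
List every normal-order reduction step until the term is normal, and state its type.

normal-order reduction sequence:
  (fun (g : Nat) => J Nat 3 (fun (ψ : Nat) => fun (ν : Eq Nat 3 ψ) => Nat) (succ g) 3 (refl Nat 3)) (succ ((fun (t : Nat) => t) 1))
  ~> J Nat 3 (fun (g : Nat) => fun (ψ : Eq Nat 3 g) => Nat) (succ (succ ((fun (ν : Nat) => ν) 1))) 3 (refl Nat 3)
  ~> succ (succ ((fun (g : Nat) => g) 1))
  ~> 3
inferred type:
  Nat


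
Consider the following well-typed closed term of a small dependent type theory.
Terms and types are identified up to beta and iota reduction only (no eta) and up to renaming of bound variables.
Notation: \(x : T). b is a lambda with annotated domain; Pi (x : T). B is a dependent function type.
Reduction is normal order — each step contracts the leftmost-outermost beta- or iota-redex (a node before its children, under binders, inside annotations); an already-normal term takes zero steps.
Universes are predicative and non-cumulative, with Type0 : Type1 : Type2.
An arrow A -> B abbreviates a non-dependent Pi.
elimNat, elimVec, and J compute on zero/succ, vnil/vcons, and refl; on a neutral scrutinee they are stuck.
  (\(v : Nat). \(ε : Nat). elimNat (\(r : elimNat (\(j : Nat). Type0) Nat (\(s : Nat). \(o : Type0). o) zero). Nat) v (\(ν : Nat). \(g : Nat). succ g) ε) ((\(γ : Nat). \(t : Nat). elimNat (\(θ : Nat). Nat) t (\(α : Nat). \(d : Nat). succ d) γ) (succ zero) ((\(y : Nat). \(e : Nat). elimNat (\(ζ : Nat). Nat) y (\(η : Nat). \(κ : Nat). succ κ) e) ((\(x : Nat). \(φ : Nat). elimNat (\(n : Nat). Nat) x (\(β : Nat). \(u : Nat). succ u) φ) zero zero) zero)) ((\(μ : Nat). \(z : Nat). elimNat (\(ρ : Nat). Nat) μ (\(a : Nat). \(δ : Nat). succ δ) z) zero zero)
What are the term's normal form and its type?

reduced normal form:
  succ zero
type:
  Nat
observation: contracting a beta-redex first, the term normalizes in 19 steps.


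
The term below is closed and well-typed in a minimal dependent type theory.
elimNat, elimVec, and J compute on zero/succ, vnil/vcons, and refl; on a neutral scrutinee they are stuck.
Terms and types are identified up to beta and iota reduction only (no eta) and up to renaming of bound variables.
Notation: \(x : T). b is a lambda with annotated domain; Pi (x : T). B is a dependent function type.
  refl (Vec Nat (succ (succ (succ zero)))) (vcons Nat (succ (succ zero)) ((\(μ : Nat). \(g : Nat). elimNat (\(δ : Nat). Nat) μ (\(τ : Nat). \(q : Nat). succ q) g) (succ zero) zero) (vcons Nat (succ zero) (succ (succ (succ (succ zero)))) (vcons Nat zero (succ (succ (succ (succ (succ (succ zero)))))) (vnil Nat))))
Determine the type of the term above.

the term's type:
  Eq (Vec Nat (succ (succ (succ zero)))) (vcons Nat (succ (succ zero)) (succ zero) (vcons Nat (succ zero) (succ (succ (succ (succ zero)))) (vcons Nat zero (succ (succ (succ (succ (succ (succ zero)))))) (vnil Nat)))) (vcons Nat (succ (succ zero)) (succ zero) (vcons Nat (succ zero) (succ (succ (succ (succ zero)))) (vcons Nat zero (succ (succ (succ (succ (succ (succ zero)))))) (vnil Nat))))


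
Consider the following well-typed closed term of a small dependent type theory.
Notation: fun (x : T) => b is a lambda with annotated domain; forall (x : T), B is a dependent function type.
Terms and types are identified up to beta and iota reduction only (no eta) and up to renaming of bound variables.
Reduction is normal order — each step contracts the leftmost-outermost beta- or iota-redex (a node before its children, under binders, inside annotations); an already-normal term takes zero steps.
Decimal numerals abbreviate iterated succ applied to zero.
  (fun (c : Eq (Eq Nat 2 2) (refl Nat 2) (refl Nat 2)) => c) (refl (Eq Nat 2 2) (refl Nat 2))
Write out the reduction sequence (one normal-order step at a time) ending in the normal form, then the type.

normal-order reduction:
  (fun (c : Eq (Eq Nat 2 2) (refl Nat 2) (refl Nat 2)) => c) (refl (Eq Nat 2 2) (refl Nat 2))
  ~> refl (Eq Nat 2 2) (refl Nat 2)
the term's type:
  Eq (Eq Nat 2 2) (refl Nat 2) (refl Nat 2)


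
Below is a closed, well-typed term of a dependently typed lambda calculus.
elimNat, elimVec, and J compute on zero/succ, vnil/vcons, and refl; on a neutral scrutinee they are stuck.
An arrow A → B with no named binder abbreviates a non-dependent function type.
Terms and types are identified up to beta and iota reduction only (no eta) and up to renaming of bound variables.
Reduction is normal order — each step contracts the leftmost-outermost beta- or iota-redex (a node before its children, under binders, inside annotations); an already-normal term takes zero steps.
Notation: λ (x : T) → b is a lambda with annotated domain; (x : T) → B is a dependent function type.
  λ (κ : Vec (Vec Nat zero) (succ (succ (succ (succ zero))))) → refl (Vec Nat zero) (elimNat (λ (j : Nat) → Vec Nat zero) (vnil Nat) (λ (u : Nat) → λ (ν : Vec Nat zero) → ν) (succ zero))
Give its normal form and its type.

resulting normal form:
  λ (κ : Vec (Vec Nat zero) (succ (succ (succ (succ zero))))) → refl (Vec Nat zero) (vnil Nat)
the term's type:
  Vec (Vec Nat zero) (succ (succ (succ (succ zero)))) → Eq (Vec Nat zero) (vnil Nat) (vnil Nat)


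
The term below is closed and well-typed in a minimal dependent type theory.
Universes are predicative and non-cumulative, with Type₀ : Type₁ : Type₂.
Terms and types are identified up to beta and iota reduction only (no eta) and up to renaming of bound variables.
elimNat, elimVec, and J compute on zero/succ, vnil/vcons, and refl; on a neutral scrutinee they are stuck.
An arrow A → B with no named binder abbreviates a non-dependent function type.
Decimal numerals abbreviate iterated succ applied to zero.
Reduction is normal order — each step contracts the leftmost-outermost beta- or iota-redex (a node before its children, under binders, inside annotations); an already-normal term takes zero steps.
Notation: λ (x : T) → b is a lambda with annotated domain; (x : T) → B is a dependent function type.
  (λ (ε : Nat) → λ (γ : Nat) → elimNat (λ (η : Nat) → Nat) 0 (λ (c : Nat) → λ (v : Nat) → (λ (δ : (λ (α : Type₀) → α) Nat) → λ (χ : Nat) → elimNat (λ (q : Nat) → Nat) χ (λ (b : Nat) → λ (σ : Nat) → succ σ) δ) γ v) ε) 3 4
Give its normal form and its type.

reduced normal form:
  12
type:
  Nat
observation: reduction starts at a beta-redex, and 57 normal-order steps reach the normal form.


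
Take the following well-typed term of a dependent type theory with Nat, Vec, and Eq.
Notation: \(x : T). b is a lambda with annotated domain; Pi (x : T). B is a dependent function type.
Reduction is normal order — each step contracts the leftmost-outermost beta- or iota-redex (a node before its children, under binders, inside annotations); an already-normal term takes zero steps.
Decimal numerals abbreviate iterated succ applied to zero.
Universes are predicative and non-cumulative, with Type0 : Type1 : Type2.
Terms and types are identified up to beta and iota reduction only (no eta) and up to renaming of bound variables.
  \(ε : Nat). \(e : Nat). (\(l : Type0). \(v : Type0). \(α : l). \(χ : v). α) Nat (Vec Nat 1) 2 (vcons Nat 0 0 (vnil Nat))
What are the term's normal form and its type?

resulting normal form:
  \(ε : Nat). \(e : Nat). 2
type:
  Pi (ε : Nat). Pi (e : Nat). Nat
observation: 4 normal-order steps separate the term from its normal form.


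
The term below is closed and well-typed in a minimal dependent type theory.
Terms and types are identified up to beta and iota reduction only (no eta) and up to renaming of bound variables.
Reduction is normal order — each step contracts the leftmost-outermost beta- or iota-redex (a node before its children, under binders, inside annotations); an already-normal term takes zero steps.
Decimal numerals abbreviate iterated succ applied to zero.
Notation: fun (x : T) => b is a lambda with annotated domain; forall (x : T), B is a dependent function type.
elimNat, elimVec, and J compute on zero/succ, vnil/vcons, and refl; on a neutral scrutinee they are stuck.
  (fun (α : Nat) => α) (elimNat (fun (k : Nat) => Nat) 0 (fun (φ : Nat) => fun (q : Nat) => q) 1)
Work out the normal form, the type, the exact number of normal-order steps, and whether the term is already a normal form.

reduced normal form:
  0
inferred type:
  Nat
steps to reach normal form (normal order): 5
started in normal form: no
first contracted redex: a beta-redex


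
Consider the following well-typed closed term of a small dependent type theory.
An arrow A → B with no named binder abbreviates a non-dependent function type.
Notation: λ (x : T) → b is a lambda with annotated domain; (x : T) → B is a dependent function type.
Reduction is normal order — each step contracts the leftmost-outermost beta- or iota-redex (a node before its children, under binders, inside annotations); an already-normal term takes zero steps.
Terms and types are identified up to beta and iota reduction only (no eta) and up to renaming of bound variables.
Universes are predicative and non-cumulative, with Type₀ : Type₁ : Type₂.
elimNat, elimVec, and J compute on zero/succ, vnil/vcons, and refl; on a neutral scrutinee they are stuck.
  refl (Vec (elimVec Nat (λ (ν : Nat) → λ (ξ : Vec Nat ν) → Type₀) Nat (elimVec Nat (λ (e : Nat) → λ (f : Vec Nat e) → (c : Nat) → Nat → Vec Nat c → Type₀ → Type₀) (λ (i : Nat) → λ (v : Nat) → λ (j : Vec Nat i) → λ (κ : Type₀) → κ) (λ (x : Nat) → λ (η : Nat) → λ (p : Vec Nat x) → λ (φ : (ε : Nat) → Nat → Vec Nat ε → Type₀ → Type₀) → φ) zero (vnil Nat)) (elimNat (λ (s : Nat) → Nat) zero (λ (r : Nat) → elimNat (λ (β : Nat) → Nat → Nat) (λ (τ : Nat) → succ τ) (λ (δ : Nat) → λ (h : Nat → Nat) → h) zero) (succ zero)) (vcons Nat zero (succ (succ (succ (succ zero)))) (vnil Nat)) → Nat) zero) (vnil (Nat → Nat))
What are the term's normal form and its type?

resulting normal form:
  refl (Vec (Nat → Nat) zero) (vnil (Nat → Nat))
inferred type:
  Eq (Vec (Nat → Nat) zero) (vnil (Nat → Nat)) (vnil (Nat → Nat))
observation: the leftmost-outermost redex is an elimVec iota-redex, and normalization takes 7 steps.


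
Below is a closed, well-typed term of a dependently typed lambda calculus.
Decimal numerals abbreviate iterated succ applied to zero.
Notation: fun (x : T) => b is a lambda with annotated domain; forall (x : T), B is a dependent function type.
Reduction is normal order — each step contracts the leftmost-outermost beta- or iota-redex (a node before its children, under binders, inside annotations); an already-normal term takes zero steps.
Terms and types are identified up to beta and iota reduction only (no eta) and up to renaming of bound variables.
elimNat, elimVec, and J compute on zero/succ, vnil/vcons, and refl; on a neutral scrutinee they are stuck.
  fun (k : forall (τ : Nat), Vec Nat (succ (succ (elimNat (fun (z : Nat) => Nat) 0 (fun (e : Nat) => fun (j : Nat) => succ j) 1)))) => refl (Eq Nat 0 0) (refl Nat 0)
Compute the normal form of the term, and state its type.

normal form:
  fun (k : forall (τ : Nat), Vec Nat 3) => refl (Eq Nat 0 0) (refl Nat 0)
the term's type:
  forall (k : forall (τ : Nat), Vec Nat 3), Eq (Eq Nat 0 0) (refl Nat 0) (refl Nat 0)


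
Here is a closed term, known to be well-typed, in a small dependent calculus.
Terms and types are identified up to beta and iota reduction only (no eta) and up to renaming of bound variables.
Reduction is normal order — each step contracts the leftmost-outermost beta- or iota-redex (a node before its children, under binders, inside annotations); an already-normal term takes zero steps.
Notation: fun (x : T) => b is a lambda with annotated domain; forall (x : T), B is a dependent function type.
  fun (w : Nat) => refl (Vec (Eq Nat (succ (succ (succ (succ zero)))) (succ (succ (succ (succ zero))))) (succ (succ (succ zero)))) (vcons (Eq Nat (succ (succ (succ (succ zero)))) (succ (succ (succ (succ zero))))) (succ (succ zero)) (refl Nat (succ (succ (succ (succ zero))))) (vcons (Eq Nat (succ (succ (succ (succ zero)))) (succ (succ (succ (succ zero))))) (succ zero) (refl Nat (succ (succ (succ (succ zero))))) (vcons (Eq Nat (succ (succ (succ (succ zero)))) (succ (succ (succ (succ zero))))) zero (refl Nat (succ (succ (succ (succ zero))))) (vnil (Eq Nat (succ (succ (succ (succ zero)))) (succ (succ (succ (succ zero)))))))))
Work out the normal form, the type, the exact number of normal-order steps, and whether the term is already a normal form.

normal form:
  fun (w : Nat) => refl (Vec (Eq Nat (succ (succ (succ (succ zero)))) (succ (succ (succ (succ zero))))) (succ (succ (succ zero)))) (vcons (Eq Nat (succ (succ (succ (succ zero)))) (succ (succ (succ (succ zero))))) (succ (succ zero)) (refl Nat (succ (succ (succ (succ zero))))) (vcons (Eq Nat (succ (succ (succ (succ zero)))) (succ (succ (succ (succ zero))))) (succ zero) (refl Nat (succ (succ (succ (succ zero))))) (vcons (Eq Nat (succ (succ (succ (succ zero)))) (succ (succ (succ (succ zero))))) zero (refl Nat (succ (succ (succ (succ zero))))) (vnil (Eq Nat (succ (succ (succ (succ zero)))) (succ (succ (succ (succ zero)))))))))
the term's type:
  forall (w : Nat), Eq (Vec (Eq Nat (succ (succ (succ (succ zero)))) (succ (succ (succ (succ zero))))) (succ (succ (succ zero)))) (vcons (Eq Nat (succ (succ (succ (succ zero)))) (succ (succ (succ (succ zero))))) (succ (succ zero)) (refl Nat (succ (succ (succ (succ zero))))) (vcons (Eq Nat (succ (succ (succ (succ zero)))) (succ (succ (succ (succ zero))))) (succ zero) (refl Nat (succ (succ (succ (succ zero))))) (vcons (Eq Nat (succ (succ (succ (succ zero)))) (succ (succ (succ (succ zero))))) zero (refl Nat (succ (succ (succ (succ zero))))) (vnil (Eq Nat (succ (succ (succ (succ zero)))) (succ (succ (succ (succ zero))))))))) (vcons (Eq Nat (succ (succ (succ (succ zero)))) (succ (succ (succ (succ zero))))) (succ (succ zero)) (refl Nat (succ (succ (succ (succ zero))))) (vcons (Eq Nat (succ (succ (succ (succ zero)))) (succ (succ (succ (succ zero))))) (succ zero) (refl Nat (succ (succ (succ (succ zero))))) (vcons (Eq Nat (succ (succ (succ (succ zero)))) (succ (succ (succ (succ zero))))) zero (refl Nat (succ (succ (succ (succ zero))))) (vnil (Eq Nat (succ (succ (succ (succ zero)))) (succ (succ (succ (succ zero)))))))))
reduction steps (normal order): 0
already normal: yes


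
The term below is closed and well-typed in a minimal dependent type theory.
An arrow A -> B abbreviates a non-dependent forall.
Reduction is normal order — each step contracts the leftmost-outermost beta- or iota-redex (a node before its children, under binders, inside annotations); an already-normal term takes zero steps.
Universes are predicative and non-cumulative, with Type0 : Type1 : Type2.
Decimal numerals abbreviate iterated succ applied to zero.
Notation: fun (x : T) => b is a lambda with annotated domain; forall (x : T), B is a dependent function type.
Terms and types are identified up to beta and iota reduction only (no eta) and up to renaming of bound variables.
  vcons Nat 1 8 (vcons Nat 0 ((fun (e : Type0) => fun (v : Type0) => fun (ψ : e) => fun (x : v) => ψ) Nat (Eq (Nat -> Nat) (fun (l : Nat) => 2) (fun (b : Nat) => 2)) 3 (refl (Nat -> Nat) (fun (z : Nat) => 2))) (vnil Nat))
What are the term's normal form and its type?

resulting normal form:
  vcons Nat 1 8 (vcons Nat 0 3 (vnil Nat))
inferred type:
  Vec Nat 2


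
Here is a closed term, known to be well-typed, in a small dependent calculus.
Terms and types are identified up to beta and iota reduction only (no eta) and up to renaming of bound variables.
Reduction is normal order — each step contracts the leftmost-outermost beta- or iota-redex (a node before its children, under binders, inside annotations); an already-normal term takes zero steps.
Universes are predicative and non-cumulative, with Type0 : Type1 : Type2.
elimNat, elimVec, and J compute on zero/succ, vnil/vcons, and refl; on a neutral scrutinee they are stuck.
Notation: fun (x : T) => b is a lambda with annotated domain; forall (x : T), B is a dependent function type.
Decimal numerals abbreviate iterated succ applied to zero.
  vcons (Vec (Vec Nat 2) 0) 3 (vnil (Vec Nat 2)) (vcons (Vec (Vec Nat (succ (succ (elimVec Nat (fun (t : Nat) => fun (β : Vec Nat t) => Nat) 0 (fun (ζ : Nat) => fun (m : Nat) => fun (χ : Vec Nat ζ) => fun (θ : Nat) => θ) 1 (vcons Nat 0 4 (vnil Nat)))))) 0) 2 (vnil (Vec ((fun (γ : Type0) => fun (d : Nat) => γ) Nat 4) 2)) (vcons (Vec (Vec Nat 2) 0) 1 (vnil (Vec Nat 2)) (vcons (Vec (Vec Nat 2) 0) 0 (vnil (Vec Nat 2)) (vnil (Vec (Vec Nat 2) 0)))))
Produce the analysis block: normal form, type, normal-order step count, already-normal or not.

reduced normal form:
  vcons (Vec (Vec Nat 2) 0) 3 (vnil (Vec Nat 2)) (vcons (Vec (Vec Nat 2) 0) 2 (vnil (Vec Nat 2)) (vcons (Vec (Vec Nat 2) 0) 1 (vnil (Vec Nat 2)) (vcons (Vec (Vec Nat 2) 0) 0 (vnil (Vec Nat 2)) (vnil (Vec (Vec Nat 2) 0)))))
type:
  Vec (Vec (Vec Nat 2) 0) 4
steps to reach normal form (normal order): 8
already normal: no
first contracted redex: an elimVec iota-redex


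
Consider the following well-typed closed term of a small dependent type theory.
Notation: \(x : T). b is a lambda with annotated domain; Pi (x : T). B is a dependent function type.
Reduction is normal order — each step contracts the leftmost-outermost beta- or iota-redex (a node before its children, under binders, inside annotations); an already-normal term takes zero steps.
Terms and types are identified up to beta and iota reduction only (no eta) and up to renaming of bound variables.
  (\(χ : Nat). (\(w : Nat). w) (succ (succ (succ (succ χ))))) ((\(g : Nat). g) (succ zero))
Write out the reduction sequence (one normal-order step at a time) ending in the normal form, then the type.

normal-order reduction sequence:
  (\(χ : Nat). (\(w : Nat). w) (succ (succ (succ (succ χ))))) ((\(g : Nat). g) (succ zero))
  ~> (\(χ : Nat). χ) (succ (succ (succ (succ ((\(w : Nat). w) (succ zero))))))
  ~> succ (succ (succ (succ ((\(χ : Nat). χ) (succ zero)))))
  ~> succ (succ (succ (succ (succ zero))))
type:
  Nat


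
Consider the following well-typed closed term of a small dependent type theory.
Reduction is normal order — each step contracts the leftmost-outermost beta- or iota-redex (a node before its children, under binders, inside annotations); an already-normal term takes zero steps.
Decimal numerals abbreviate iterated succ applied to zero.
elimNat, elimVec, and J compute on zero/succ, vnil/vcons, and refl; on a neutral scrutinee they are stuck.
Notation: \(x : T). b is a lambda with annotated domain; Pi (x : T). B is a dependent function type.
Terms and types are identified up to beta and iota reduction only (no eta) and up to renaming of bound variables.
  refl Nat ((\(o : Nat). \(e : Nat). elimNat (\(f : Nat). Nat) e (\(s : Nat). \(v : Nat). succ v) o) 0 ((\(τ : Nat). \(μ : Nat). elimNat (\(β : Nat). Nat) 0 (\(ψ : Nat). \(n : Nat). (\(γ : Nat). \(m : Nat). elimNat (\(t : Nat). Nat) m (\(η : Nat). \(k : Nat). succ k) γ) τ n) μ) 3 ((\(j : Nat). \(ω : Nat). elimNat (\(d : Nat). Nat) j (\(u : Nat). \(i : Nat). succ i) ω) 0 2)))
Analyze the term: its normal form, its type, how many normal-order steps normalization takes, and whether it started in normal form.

reduced normal form:
  refl Nat 6
the term's type:
  Eq Nat 6 6
steps to reach normal form (normal order): 33
already normal: no
first contracted redex: a beta-redex


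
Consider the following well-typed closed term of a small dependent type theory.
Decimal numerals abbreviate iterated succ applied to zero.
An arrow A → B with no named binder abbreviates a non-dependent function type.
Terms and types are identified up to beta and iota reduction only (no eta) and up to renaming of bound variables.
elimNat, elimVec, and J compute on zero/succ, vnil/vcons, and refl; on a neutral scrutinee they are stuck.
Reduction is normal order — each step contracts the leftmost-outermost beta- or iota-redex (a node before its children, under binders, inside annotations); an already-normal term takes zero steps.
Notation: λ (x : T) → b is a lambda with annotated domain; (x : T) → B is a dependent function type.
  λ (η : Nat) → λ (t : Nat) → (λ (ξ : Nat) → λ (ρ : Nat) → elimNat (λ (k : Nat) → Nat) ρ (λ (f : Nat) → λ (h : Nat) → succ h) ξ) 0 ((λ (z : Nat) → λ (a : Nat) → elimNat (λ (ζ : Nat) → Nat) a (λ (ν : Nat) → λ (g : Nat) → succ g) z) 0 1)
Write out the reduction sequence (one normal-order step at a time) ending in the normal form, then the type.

reduction (normal order):
  λ (η : Nat) → λ (t : Nat) → (λ (ξ : Nat) → λ (ρ : Nat) → elimNat (λ (k : Nat) → Nat) ρ (λ (f : Nat) → λ (h : Nat) → succ h) ξ) 0 ((λ (z : Nat) → λ (a : Nat) → elimNat (λ (ζ : Nat) → Nat) a (λ (ν : Nat) → λ (g : Nat) → succ g) z) 0 1)
  ~> λ (η : Nat) → λ (t : Nat) → (λ (ξ : Nat) → elimNat (λ (ρ : Nat) → Nat) ξ (λ (k : Nat) → λ (f : Nat) → succ f) 0) ((λ (h : Nat) → λ (z : Nat) → elimNat (λ (a : Nat) → Nat) z (λ (ζ : Nat) → λ (ν : Nat) → succ ν) h) 0 1)
  ~> λ (η : Nat) → λ (t : Nat) → elimNat (λ (ξ : Nat) → Nat) ((λ (ρ : Nat) → λ (k : Nat) → elimNat (λ (f : Nat) → Nat) k (λ (h : Nat) → λ (z : Nat) → succ z) ρ) 0 1) (λ (a : Nat) → λ (ζ : Nat) → succ ζ) 0
  ~> λ (η : Nat) → λ (t : Nat) → (λ (ξ : Nat) → λ (ρ : Nat) → elimNat (λ (k : Nat) → Nat) ρ (λ (f : Nat) → λ (h : Nat) → succ h) ξ) 0 1
  ~> λ (η : Nat) → λ (t : Nat) → (λ (ξ : Nat) → elimNat (λ (ρ : Nat) → Nat) ξ (λ (k : Nat) → λ (f : Nat) → succ f) 0) 1
  ~> λ (η : Nat) → λ (t : Nat) → elimNat (λ (ξ : Nat) → Nat) 1 (λ (ρ : Nat) → λ (k : Nat) → succ k) 0
  ~> λ (η : Nat) → λ (t : Nat) → 1
the term's type:
  Nat → Nat → Nat


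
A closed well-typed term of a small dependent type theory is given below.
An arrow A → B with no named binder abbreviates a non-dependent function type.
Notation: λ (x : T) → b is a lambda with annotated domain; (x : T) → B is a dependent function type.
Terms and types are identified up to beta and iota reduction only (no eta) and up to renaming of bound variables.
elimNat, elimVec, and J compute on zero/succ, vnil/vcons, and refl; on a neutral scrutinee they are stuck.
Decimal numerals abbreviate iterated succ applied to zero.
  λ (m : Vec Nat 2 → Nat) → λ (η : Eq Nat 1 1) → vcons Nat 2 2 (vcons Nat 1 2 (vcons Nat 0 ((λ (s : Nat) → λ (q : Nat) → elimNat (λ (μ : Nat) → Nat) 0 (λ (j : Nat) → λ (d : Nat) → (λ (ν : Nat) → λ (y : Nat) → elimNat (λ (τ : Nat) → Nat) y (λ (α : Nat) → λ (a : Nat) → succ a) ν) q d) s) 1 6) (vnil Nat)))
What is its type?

the term's type:
  (Vec Nat 2 → Nat) → Eq Nat 1 1 → Vec Nat 3


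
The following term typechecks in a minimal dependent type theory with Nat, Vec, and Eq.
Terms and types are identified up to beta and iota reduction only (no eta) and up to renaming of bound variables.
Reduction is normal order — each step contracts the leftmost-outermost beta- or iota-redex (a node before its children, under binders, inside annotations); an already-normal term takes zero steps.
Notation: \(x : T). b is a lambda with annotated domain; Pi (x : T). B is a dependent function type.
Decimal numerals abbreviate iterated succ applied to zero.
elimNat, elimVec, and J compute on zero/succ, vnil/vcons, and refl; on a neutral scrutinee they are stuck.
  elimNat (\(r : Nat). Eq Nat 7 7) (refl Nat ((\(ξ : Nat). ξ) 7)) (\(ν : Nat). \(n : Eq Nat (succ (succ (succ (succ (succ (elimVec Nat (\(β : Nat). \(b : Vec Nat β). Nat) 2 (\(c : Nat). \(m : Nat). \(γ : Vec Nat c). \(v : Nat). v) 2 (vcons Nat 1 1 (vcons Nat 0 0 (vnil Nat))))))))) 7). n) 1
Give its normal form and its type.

reduced normal form:
  refl Nat 7
the term's type:
  Eq Nat 7 7
observation: the term reaches its normal form after 5 normal-order steps.


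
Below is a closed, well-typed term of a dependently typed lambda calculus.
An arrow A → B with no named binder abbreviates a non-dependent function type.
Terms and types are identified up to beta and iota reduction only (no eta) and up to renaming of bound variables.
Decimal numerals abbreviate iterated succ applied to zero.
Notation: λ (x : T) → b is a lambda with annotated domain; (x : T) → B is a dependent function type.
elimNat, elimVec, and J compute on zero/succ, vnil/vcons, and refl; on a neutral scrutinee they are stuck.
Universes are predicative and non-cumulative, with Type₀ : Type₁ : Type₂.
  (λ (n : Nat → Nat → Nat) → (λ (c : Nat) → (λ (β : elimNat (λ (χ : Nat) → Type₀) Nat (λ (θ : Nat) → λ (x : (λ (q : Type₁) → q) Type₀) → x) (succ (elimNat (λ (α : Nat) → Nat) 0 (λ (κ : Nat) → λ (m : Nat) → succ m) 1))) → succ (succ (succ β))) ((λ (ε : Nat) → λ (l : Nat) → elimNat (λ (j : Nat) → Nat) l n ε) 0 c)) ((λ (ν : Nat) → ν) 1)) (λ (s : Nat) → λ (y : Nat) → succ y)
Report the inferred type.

the term's type:
  Nat


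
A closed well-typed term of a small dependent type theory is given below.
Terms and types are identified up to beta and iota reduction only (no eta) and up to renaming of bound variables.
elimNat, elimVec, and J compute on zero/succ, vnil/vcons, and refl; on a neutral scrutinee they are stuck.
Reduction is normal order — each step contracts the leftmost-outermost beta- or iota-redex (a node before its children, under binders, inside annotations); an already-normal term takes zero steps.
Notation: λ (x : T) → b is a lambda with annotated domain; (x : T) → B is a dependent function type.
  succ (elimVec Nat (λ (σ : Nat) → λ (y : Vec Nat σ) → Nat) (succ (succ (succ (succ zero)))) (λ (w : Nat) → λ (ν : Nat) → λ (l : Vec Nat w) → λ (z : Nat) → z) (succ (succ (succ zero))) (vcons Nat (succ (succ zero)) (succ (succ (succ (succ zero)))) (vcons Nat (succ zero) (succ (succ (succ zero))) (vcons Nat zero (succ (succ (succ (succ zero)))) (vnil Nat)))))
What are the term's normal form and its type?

reduced normal form:
  succ (succ (succ (succ (succ zero))))
the term's type:
  Nat
observation: the first redex contracted is an elimVec iota-redex; the normal form is reached in 16 normal-order steps.


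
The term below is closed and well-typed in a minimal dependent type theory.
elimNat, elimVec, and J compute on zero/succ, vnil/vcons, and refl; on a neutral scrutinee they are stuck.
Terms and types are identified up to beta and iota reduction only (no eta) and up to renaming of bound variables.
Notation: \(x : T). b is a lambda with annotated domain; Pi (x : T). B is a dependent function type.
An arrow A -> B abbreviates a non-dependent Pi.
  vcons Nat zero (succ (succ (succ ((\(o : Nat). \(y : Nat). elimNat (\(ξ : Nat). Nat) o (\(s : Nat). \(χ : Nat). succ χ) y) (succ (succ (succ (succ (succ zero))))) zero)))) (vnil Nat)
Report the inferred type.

inferred type:
  Vec Nat (succ zero)


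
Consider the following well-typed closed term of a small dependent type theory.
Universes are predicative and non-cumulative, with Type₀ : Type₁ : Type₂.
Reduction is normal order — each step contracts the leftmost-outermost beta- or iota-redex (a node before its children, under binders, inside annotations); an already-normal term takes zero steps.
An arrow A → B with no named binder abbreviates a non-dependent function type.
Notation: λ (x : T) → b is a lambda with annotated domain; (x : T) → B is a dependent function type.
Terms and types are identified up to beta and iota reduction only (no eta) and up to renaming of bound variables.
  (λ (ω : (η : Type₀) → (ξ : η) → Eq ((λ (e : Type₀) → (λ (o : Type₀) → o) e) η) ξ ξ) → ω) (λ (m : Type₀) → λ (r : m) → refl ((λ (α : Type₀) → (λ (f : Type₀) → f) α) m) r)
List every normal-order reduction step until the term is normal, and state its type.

normal-order reduction sequence:
  (λ (ω : (η : Type₀) → (ξ : η) → Eq ((λ (e : Type₀) → (λ (o : Type₀) → o) e) η) ξ ξ) → ω) (λ (m : Type₀) → λ (r : m) → refl ((λ (α : Type₀) → (λ (f : Type₀) → f) α) m) r)
  ~> λ (ω : Type₀) → λ (η : ω) → refl ((λ (ξ : Type₀) → (λ (e : Type₀) → e) ξ) ω) η
  ~> λ (ω : Type₀) → λ (η : ω) → refl ((λ (ξ : Type₀) → ξ) ω) η
  ~> λ (ω : Type₀) → λ (η : ω) → refl ω η
type:
  (ω : Type₀) → (η : ω) → Eq ω η η


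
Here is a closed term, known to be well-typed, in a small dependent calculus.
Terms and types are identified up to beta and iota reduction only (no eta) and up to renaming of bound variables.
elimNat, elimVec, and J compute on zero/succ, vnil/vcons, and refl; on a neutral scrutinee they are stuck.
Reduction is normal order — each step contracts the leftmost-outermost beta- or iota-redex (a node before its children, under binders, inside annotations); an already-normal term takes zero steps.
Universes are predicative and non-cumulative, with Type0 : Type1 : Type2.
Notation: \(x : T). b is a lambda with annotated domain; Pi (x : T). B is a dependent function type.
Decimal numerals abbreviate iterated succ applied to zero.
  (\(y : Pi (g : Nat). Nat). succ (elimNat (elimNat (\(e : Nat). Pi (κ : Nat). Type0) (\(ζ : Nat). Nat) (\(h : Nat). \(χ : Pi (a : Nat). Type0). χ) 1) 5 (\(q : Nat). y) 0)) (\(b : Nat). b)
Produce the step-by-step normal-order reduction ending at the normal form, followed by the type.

normal-order reduction sequence:
  (\(y : Pi (g : Nat). Nat). succ (elimNat (elimNat (\(e : Nat). Pi (κ : Nat). Type0) (\(ζ : Nat). Nat) (\(h : Nat). \(χ : Pi (a : Nat). Type0). χ) 1) 5 (\(q : Nat). y) 0)) (\(b : Nat). b)
  ~> succ (elimNat (elimNat (\(y : Nat). Pi (g : Nat). Type0) (\(e : Nat). Nat) (\(κ : Nat). \(ζ : Pi (h : Nat). Type0). ζ) 1) 5 (\(χ : Nat). \(a : Nat). a) 0)
  ~> 6
the term's type:
  Nat


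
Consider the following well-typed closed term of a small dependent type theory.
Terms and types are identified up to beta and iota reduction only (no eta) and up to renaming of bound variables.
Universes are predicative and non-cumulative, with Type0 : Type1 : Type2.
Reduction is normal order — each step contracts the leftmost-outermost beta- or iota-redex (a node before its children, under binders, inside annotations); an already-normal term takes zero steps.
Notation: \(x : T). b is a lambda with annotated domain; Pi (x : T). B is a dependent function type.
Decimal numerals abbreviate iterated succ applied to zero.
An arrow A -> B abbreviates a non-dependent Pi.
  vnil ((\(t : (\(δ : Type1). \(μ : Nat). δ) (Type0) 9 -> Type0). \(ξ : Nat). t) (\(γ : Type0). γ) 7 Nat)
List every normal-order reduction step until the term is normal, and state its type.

reduction (normal order):
  vnil ((\(t : (\(δ : Type1). \(μ : Nat). δ) (Type0) 9 -> Type0). \(ξ : Nat). t) (\(γ : Type0). γ) 7 Nat)
  ~> vnil ((\(t : Nat). \(δ : Type0). δ) 7 Nat)
  ~> vnil ((\(t : Type0). t) Nat)
  ~> vnil Nat
the term's type:
  Vec Nat 0
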